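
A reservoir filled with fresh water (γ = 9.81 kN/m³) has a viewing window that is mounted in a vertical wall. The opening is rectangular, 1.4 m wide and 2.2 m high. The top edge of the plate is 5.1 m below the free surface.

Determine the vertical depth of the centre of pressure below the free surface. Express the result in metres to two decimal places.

h_p = 6.27 m

γ = 9.81 kN/m³.
The centroid lies 2.2/2 = 1.1 m below the top edge, so the centroid depth is h_c = 5.1 + 1.1 = 6.2 m.
A = 1.4 × 2.2 = 3.08 m².
Resultant F = γ·h_c·A = 9.81 × 6.2 × 3.08 = 187.332 kN.
I_c = b·h³/12 = 1.4 × 2.2³/12 = 1.24227 m⁴.
Centre of pressure: y_p = y_c + I_c/(y_c·A) = 6.2 + 1.24227/(6.2 × 3.08) = 6.2 + 0.0650539 = 6.26505 m along the plane.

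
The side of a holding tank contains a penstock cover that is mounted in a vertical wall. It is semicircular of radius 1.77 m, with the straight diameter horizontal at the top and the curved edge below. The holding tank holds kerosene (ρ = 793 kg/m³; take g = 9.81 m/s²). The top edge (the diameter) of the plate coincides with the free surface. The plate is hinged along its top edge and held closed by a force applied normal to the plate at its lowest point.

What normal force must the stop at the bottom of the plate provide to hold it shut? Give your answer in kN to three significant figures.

γ = ρg = 793 × 9.81 / 1000 = 7.77933 kN/m³.
The centroid of a semicircle lies 4r/(3π) = 0.751211 m from the diameter, here below the top edge, so the centroid depth is h_c = 0.751211 m.
A = πr²/2 = π × 1.77²/2 = 4.92115 m².
Resultant F = γ·h_c·A = 7.77933 × 0.751211 × 4.92115 = 28.7588 kN.
I_c = (π/8 − 8/(9π))·r⁴ = 0.109757 × 1.77⁴ = 1.07727 m⁴.
Centre of pressure: y_p = y_c + I_c/(y_c·A) = 0.751211 + 1.07727/(0.751211 × 4.92115) = 0.751211 + 0.291404 = 1.04262 m along the plane.
The resultant acts 0.751211 + 0.291404 = 1.04262 m (along the plate) below the hinge at the top edge, so the moment about the hinge is M = F × 1.04262 = 28.7588 × 1.04262 = 29.9845 kN·m.
A normal force at the bottom, 1.77 m from the hinge, must supply this moment: P = 29.9845/1.77 = 16.9404 kN.

P ≈ 16.9 kN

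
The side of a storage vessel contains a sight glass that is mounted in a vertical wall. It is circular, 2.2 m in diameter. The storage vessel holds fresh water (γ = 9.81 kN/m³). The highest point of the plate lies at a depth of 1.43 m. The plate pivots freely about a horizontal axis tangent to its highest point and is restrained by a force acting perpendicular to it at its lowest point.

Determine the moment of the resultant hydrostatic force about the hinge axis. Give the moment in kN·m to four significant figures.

γ = 9.81 kN/m³.
The centroid is at the centre, 1.1 m below the top of the plate, so the centroid depth is h_c = 1.43 + 1.1 = 2.53 m.
A = π(1.1)² = 3.80133 m².
Resultant F = γ·h_c·A = 9.81 × 2.53 × 3.80133 = 94.3463 kN.
I_c = πr⁴/4 = π × 1.1⁴/4 = 1.1499 m⁴.
Centre of pressure: y_p = y_c + I_c/(y_c·A) = 2.53 + 1.1499/(2.53 × 3.80133) = 2.53 + 0.119565 = 2.64956 m along the plane.
The resultant acts 1.1 + 0.119565 = 1.21957 m (along the plate) below the hinge at the top edge, so the moment about the hinge is M = F × 1.21957 = 94.3463 × 1.21957 = 115.062 kN·m.

M ≈ 115.1 kN·m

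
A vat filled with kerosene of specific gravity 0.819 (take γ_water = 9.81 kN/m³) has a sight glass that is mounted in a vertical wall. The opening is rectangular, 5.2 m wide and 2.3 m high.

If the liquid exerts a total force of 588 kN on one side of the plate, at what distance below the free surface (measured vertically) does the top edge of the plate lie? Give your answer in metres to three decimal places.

γ = 0.819 × 9.81 = 8.03439 kN/m³.
A = 5.2 × 2.3 = 11.96 m².
From F = γ·h_c·A, the centroid depth is h_c = 588/(8.03439 × 11.96) = 6.11918 m.
The centroid lies 2.3/2 = 1.15 m below the top edge, so the top edge sits at h_top = 6.11918 − 1.15 = 4.96918 m below the surface.

d_top ≈ 4.969 m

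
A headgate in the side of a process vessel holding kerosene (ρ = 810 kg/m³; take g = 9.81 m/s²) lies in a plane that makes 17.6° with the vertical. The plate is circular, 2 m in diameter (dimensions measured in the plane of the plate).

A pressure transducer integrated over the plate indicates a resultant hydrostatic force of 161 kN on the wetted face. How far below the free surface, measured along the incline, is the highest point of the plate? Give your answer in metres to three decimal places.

γ = ρg = 810 × 9.81 / 1000 = 7.9461 kN/m³.
A = π(1)² = 3.14159 m².
From F = γ·h_c·A, the centroid depth is h_c = 161/(7.9461 × 3.14159) = 6.44945 m.
The plate makes 17.6° with the vertical, i.e. θ = 90° − 17.6° = 72.4° to the horizontal. Measuring y along the incline from the free-surface line, vertical depth h = y·sinθ with sinθ = 0.953191.
Along the incline, y_c = h_c/sinθ = 6.44945/0.953191 = 6.76617 m.
The centroid is at the centre, 1 m below the top of the plate, so the highest point sits at y_top = 6.76617 − 1 = 5.76617 m along the incline.

y_top ≈ 5.766 m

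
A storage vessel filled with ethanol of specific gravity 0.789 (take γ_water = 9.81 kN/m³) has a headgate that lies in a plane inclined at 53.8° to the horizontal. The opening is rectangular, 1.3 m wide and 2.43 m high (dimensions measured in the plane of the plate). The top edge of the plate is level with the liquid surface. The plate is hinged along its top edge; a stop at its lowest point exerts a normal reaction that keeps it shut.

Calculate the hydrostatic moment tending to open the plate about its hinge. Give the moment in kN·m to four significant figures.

M ≈ 38.84 kN·m

γ = 0.789 × 9.81 = 7.74009 kN/m³.
Let θ = 53.8° be the plate's angle to the horizontal; measure y along the incline from where the plane meets the free surface. Vertical depth h = y·sinθ with sinθ = 0.806960.
The centroid lies 2.43/2 = 1.215 m below the top edge, so y_c = 1.215 m and h_c = 1.215 × 0.806960 = 0.980456 m.
A = 1.3 × 2.43 = 3.159 m².
Resultant F = γ·h_c·A = 7.74009 × 0.980456 × 3.159 = 23.9731 kN.
I_c = b·h³/12 = 1.3 × 2.43³/12 = 1.55446 m⁴.
Centre of pressure: y_p = y_c + I_c/(y_c·A) = 1.215 + 1.55446/(1.215 × 3.159) = 1.215 + 0.404999 = 1.62 m along the plane.
The resultant acts 1.215 + 0.404999 = 1.62 m (along the plate) below the hinge at the top edge, so the moment about the hinge is M = F × 1.62 = 23.9731 × 1.62 = 38.8364 kN·m.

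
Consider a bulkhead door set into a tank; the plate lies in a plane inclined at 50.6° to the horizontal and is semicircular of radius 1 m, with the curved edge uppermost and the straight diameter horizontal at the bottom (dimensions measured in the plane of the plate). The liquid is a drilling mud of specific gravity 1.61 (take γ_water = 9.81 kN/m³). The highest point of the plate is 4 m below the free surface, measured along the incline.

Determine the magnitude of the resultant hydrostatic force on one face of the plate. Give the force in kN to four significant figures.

γ = 1.61 × 9.81 = 15.7941 kN/m³.
Let θ = 50.6° be the plate's angle to the horizontal; measure y along the incline from where the plane meets the free surface. Vertical depth h = y·sinθ with sinθ = 0.772734.
The centroid lies 4r/(3π) = 0.424413 m above the diameter, so r − 4r/(3π) = 1 − 0.424413 = 0.575587 m below the topmost point, so y_c = 4 + 0.575587 = 4.57559 m and h_c = 4.57559 × 0.772734 = 3.53571 m.
A = πr²/2 = π × 1²/2 = 1.5708 m².
Resultant F = γ·h_c·A = 15.7941 × 3.53571 × 1.5708 = 87.7187 kN.

F ≈ 87.72 kN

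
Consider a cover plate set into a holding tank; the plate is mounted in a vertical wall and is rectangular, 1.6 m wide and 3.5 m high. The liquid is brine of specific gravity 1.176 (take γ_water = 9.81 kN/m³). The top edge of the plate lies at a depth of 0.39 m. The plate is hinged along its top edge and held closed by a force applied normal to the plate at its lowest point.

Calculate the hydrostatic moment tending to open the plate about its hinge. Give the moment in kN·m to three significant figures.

γ = 1.176 × 9.81 = 11.53656 kN/m³.
The centroid lies 3.5/2 = 1.75 m below the top edge, so the centroid depth is h_c = 0.39 + 1.75 = 2.14 m.
A = 1.6 × 3.5 = 5.6 m².
Resultant F = γ·h_c·A = 11.53656 × 2.14 × 5.6 = 138.254 kN.
I_c = b·h³/12 = 1.6 × 3.5³/12 = 5.71667 m⁴.
Centre of pressure: y_p = y_c + I_c/(y_c·A) = 2.14 + 5.71667/(2.14 × 5.6) = 2.14 + 0.477025 = 2.61702 m along the plane.
The resultant acts 1.75 + 0.477025 = 2.22702 m (along the plate) below the hinge at the top edge, so the moment about the hinge is M = F × 2.22702 = 138.254 × 2.22702 = 307.894 kN·m.

M ≈ 308 kN·m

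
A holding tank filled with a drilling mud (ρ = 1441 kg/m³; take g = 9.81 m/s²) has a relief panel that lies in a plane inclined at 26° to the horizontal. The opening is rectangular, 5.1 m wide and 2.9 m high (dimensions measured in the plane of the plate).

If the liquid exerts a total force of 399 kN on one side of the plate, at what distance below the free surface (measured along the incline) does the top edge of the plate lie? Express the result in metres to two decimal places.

y_top ≈ 2.90 m

γ = ρg = 1441 × 9.81 / 1000 = 14.13621 kN/m³.
A = 5.1 × 2.9 = 14.79 m².
From F = γ·h_c·A, the centroid depth is h_c = 399/(14.13621 × 14.79) = 1.90841 m.
Let θ = 26° be the plate's angle to the horizontal; measure y along the incline from where the plane meets the free surface. Vertical depth h = y·sinθ with sinθ = 0.438371.
Along the incline, y_c = h_c/sinθ = 1.90841/0.438371 = 4.35341 m.
The centroid lies 2.9/2 = 1.45 m below the top edge, so the top edge sits at y_top = 4.35341 − 1.45 = 2.90341 m along the incline.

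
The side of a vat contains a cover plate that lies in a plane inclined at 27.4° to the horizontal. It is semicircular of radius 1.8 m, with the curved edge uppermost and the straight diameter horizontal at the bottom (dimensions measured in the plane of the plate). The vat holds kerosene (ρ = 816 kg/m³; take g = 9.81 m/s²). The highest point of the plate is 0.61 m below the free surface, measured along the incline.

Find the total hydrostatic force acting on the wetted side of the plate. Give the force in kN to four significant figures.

γ = ρg = 816 × 9.81 / 1000 = 8.00496 kN/m³.
Let θ = 27.4° be the plate's angle to the horizontal; measure y along the incline from where the plane meets the free surface. Vertical depth h = y·sinθ with sinθ = 0.460200.
The centroid lies 4r/(3π) = 0.763944 m above the diameter, so r − 4r/(3π) = 1.8 − 0.763944 = 1.03606 m below the topmost point, so y_c = 0.61 + 1.03606 = 1.64606 m and h_c = 1.64606 × 0.460200 = 0.757517 m.
A = πr²/2 = π × 1.8²/2 = 5.08938 m².
Resultant F = γ·h_c·A = 8.00496 × 0.757517 × 5.08938 = 30.8615 kN.

F ≈ 30.86 kN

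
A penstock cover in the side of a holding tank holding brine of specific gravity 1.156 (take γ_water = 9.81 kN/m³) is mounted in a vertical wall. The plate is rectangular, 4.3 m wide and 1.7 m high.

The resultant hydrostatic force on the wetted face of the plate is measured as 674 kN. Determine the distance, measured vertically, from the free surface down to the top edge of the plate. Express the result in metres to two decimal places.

γ = 1.156 × 9.81 = 11.34036 kN/m³.
A = 4.3 × 1.7 = 7.31 m².
From F = γ·h_c·A, the centroid depth is h_c = 674/(11.34036 × 7.31) = 8.13047 m.
The centroid lies 1.7/2 = 0.85 m below the top edge, so the top edge sits at h_top = 8.13047 − 0.85 = 7.28047 m below the surface.

d_top ≈ 7.28 m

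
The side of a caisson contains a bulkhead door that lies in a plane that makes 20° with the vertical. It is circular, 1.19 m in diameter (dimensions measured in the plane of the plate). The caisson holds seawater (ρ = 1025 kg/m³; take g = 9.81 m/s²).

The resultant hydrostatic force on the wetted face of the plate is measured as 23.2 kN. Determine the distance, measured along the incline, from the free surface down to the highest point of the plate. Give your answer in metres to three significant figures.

γ = ρg = 1025 × 9.81 / 1000 = 10.05525 kN/m³.
A = π(0.595)² = 1.1122 m².
From F = γ·h_c·A, the centroid depth is h_c = 23.2/(10.05525 × 1.1122) = 2.07449 m.
The plate makes 20° with the vertical, i.e. θ = 90° − 20° = 70° to the horizontal. Measuring y along the incline from the free-surface line, vertical depth h = y·sinθ with sinθ = 0.939693.
Along the incline, y_c = h_c/sinθ = 2.07449/0.939693 = 2.20763 m.
The centroid is at the centre, 0.595 m below the top of the plate, so the highest point sits at y_top = 2.20763 − 0.595 = 1.61263 m along the incline.

y_top ≈ 1.61 m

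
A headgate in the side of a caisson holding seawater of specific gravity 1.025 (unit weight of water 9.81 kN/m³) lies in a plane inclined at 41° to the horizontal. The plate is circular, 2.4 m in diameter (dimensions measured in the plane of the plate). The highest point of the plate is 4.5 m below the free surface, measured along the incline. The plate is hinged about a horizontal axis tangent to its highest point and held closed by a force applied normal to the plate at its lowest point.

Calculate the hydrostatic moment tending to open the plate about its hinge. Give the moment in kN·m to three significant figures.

M ≈ 215 kN·m

γ = 1.025 × 9.81 = 10.05525 kN/m³.
Let θ = 41° be the plate's angle to the horizontal; measure y along the incline from where the plane meets the free surface. Vertical depth h = y·sinθ with sinθ = 0.656059.
The centroid is at the centre, 1.2 m below the top of the plate, so y_c = 4.5 + 1.2 = 5.7 m and h_c = 5.7 × 0.656059 = 3.73954 m.
A = π(1.2)² = 4.52389 m².
Resultant F = γ·h_c·A = 10.05525 × 3.73954 × 4.52389 = 170.107 kN.
I_c = πr⁴/4 = π × 1.2⁴/4 = 1.6286 m⁴.
Centre of pressure: y_p = y_c + I_c/(y_c·A) = 5.7 + 1.6286/(5.7 × 4.52389) = 5.7 + 0.0631579 = 5.76316 m along the plane.
The resultant acts 1.2 + 0.0631579 = 1.26316 m (along the plate) below the hinge at the top edge, so the moment about the hinge is M = F × 1.26316 = 170.107 × 1.26316 = 214.872 kN·m.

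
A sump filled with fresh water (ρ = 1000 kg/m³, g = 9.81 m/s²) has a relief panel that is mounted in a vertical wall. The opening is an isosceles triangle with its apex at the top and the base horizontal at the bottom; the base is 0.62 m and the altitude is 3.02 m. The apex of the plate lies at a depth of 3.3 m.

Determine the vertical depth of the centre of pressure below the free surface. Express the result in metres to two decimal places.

h_p = 5.41 m

γ = ρg = 1000 × 9.81 = 9810 N/m³ = 9.81 kN/m³.
With the apex up, the centroid sits 2h/3 = 2 × 3.02/3 = 2.01333 m below the apex, so the centroid depth is h_c = 3.3 + 2.01333 = 5.31333 m.
A = ½ × 0.62 × 3.02 = 0.9362 m².
Resultant F = γ·h_c·A = 9.81 × 5.31333 × 0.9362 = 48.7983 kN.
I_c = b·h³/36 = 0.62 × 3.02³/36 = 0.474362 m⁴.
Centre of pressure: y_p = y_c + I_c/(y_c·A) = 5.31333 + 0.474362/(5.31333 × 0.9362) = 5.31333 + 0.0953618 = 5.40869 m along the plane.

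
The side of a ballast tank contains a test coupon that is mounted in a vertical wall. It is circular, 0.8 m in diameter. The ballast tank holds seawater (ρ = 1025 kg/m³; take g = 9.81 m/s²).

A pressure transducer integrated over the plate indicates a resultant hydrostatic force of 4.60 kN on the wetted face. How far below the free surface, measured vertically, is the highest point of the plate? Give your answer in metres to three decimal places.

d_top ≈ 0.510 m

γ = ρg = 1025 × 9.81 / 1000 = 10.05525 kN/m³.
A = π(0.4)² = 0.502655 m².
From F = γ·h_c·A, the centroid depth is h_c = 4.60/(10.05525 × 0.502655) = 0.910112 m.
The centroid is at the centre, 0.4 m below the top of the plate, so the highest point sits at h_top = 0.910112 − 0.4 = 0.510112 m below the surface.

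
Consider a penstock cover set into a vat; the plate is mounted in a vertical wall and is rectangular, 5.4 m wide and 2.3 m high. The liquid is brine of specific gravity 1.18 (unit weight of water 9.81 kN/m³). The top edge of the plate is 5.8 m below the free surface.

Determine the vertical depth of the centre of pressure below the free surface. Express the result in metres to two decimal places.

h_p = 7.01 m

γ = 1.18 × 9.81 = 11.5758 kN/m³.
The centroid lies 2.3/2 = 1.15 m below the top edge, so the centroid depth is h_c = 5.8 + 1.15 = 6.95 m.
A = 5.4 × 2.3 = 12.42 m².
Resultant F = γ·h_c·A = 11.5758 × 6.95 × 12.42 = 999.211 kN.
I_c = b·h³/12 = 5.4 × 2.3³/12 = 5.47515 m⁴.
Centre of pressure: y_p = y_c + I_c/(y_c·A) = 6.95 + 5.47515/(6.95 × 12.42) = 6.95 + 0.0634293 = 7.01343 m along the plane.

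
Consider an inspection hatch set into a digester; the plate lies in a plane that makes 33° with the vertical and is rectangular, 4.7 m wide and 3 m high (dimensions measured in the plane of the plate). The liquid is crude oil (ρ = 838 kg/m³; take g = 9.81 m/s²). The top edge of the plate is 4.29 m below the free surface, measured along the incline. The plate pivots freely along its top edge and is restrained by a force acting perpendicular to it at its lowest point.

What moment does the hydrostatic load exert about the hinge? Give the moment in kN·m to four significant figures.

M ≈ 917.2 kN·m

γ = ρg = 838 × 9.81 / 1000 = 8.22078 kN/m³.
The plate makes 33° with the vertical, i.e. θ = 90° − 33° = 57° to the horizontal. Measuring y along the incline from the free-surface line, vertical depth h = y·sinθ with sinθ = 0.838671.
The centroid lies 3/2 = 1.5 m below the top edge, so y_c = 4.29 + 1.5 = 5.79 m and h_c = 5.79 × 0.838671 = 4.85591 m.
A = 4.7 × 3 = 14.1 m².
Resultant F = γ·h_c·A = 8.22078 × 4.85591 × 14.1 = 562.863 kN.
I_c = b·h³/12 = 4.7 × 3³/12 = 10.575 m⁴.
Centre of pressure: y_p = y_c + I_c/(y_c·A) = 5.79 + 10.575/(5.79 × 14.1) = 5.79 + 0.129534 = 5.91953 m along the plane.
The resultant acts 1.5 + 0.129534 = 1.62953 m (along the plate) below the hinge at the top edge, so the moment about the hinge is M = F × 1.62953 = 562.863 × 1.62953 = 917.202 kN·m.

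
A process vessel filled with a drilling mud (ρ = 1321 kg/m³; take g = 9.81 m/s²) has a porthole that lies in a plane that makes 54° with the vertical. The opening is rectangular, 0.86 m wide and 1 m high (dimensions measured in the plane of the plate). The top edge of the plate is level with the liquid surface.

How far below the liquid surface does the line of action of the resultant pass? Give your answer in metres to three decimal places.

γ = ρg = 1321 × 9.81 / 1000 = 12.95901 kN/m³.
The plate makes 54° with the vertical, i.e. θ = 90° − 54° = 36° to the horizontal. Measuring y along the incline from the free-surface line, vertical depth h = y·sinθ with sinθ = 0.587785.
The centroid lies 1/2 = 0.5 m below the top edge, so y_c = 0.5 m and h_c = 0.5 × 0.587785 = 0.293893 m.
A = 0.86 × 1 = 0.86 m².
Resultant F = γ·h_c·A = 12.95901 × 0.293893 × 0.86 = 3.27536 kN.
I_c = b·h³/12 = 0.86 × 1³/12 = 0.0716667 m⁴.
Centre of pressure: y_p = y_c + I_c/(y_c·A) = 0.5 + 0.0716667/(0.5 × 0.86) = 0.5 + 0.166667 = 0.666667 m along the plane.
Vertically, h_p = y_p·sinθ = 0.666667 × 0.587785 = 0.391857 m.

h_p = 0.392 m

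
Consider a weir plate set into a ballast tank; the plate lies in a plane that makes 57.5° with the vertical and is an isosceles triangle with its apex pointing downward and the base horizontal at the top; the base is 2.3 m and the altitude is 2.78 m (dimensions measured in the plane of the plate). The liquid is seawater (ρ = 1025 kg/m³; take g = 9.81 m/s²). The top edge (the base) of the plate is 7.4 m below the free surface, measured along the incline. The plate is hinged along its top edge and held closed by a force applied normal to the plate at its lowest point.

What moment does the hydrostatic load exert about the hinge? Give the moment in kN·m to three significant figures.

γ = ρg = 1025 × 9.81 / 1000 = 10.05525 kN/m³.
The plate makes 57.5° with the vertical, i.e. θ = 90° − 57.5° = 32.5° to the horizontal. Measuring y along the incline from the free-surface line, vertical depth h = y·sinθ with sinθ = 0.537300.
With the apex down, the centroid sits h/3 = 2.78/3 = 0.926667 m below the base (the top edge), so y_c = 7.4 + 0.926667 = 8.32667 m and h_c = 8.32667 × 0.537300 = 4.47392 m.
A = ½ × 2.3 × 2.78 = 3.197 m².
Resultant F = γ·h_c·A = 10.05525 × 4.47392 × 3.197 = 143.821 kN.
I_c = b·h³/36 = 2.3 × 2.78³/36 = 1.37265 m⁴.
Centre of pressure: y_p = y_c + I_c/(y_c·A) = 8.32667 + 1.37265/(8.32667 × 3.197) = 8.32667 + 0.0515639 = 8.37823 m along the plane.
The resultant acts 0.926667 + 0.0515639 = 0.978231 m (along the plate) below the hinge at the top edge, so the moment about the hinge is M = F × 0.978231 = 143.821 × 0.978231 = 140.69 kN·m.

M ≈ 141 kN·m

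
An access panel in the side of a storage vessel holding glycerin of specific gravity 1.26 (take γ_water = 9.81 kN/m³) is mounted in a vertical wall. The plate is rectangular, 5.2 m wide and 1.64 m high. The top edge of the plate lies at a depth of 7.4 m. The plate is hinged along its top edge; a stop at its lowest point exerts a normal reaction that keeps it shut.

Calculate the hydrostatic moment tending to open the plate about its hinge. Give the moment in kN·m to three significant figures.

M ≈ 734 kN·m

γ = 1.26 × 9.81 = 12.3606 kN/m³.
The centroid lies 1.64/2 = 0.82 m below the top edge, so the centroid depth is h_c = 7.4 + 0.82 = 8.22 m.
A = 5.2 × 1.64 = 8.528 m².
Resultant F = γ·h_c·A = 12.3606 × 8.22 × 8.528 = 866.48 kN.
I_c = b·h³/12 = 5.2 × 1.64³/12 = 1.91141 m⁴.
Centre of pressure: y_p = y_c + I_c/(y_c·A) = 8.22 + 1.91141/(8.22 × 8.528) = 8.22 + 0.0272668 = 8.24727 m along the plane.
The resultant acts 0.82 + 0.0272668 = 0.847267 m (along the plate) below the hinge at the top edge, so the moment about the hinge is M = F × 0.847267 = 866.48 × 0.847267 = 734.14 kN·m.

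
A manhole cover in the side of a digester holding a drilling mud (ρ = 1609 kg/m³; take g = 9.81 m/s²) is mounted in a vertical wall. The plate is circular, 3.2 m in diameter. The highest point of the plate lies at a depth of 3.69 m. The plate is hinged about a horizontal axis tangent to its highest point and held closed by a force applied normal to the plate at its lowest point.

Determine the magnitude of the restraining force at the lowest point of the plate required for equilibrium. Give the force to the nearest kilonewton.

P ≈ 361 kN

γ = ρg = 1609 × 9.81 / 1000 = 15.78429 kN/m³.
The centroid is at the centre, 1.6 m below the top of the plate, so the centroid depth is h_c = 3.69 + 1.6 = 5.29 m.
A = π(1.6)² = 8.04248 m².
Resultant F = γ·h_c·A = 15.78429 × 5.29 × 8.04248 = 671.538 kN.
I_c = πr⁴/4 = π × 1.6⁴/4 = 5.14719 m⁴.
Centre of pressure: y_p = y_c + I_c/(y_c·A) = 5.29 + 5.14719/(5.29 × 8.04248) = 5.29 + 0.120983 = 5.41098 m along the plane.
The resultant acts 1.6 + 0.120983 = 1.72098 m (along the plate) below the hinge at the top edge, so the moment about the hinge is M = F × 1.72098 = 671.538 × 1.72098 = 1155.7 kN·m.
A normal force at the bottom, 3.2 m from the hinge, must supply this moment: P = 1155.7/3.2 = 361.156 kN.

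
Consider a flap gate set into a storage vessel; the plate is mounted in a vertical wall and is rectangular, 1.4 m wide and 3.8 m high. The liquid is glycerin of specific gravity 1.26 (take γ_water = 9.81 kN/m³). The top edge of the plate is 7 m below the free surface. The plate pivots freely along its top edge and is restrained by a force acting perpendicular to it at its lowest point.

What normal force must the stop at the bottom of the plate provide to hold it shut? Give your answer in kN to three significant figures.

P ≈ 313 kN

γ = 1.26 × 9.81 = 12.3606 kN/m³.
The centroid lies 3.8/2 = 1.9 m below the top edge, so the centroid depth is h_c = 7 + 1.9 = 8.9 m.
A = 1.4 × 3.8 = 5.32 m².
Resultant F = γ·h_c·A = 12.3606 × 8.9 × 5.32 = 585.25 kN.
I_c = b·h³/12 = 1.4 × 3.8³/12 = 6.40173 m⁴.
Centre of pressure: y_p = y_c + I_c/(y_c·A) = 8.9 + 6.40173/(8.9 × 5.32) = 8.9 + 0.135206 = 9.03521 m along the plane.
The resultant acts 1.9 + 0.135206 = 2.03521 m (along the plate) below the hinge at the top edge, so the moment about the hinge is M = F × 2.03521 = 585.25 × 2.03521 = 1191.11 kN·m.
A normal force at the bottom, 3.8 m from the hinge, must supply this moment: P = 1191.11/3.8 = 313.45 kN.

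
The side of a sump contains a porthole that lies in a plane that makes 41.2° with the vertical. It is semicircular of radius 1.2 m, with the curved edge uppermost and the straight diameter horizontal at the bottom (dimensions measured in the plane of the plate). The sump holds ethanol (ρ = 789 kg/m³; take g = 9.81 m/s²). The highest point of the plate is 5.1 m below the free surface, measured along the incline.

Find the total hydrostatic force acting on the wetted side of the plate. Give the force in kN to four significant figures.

F ≈ 76.28 kN

γ = ρg = 789 × 9.81 / 1000 = 7.74009 kN/m³.
The plate makes 41.2° with the vertical, i.e. θ = 90° − 41.2° = 48.8° to the horizontal. Measuring y along the incline from the free-surface line, vertical depth h = y·sinθ with sinθ = 0.752415.
The centroid lies 4r/(3π) = 0.509296 m above the diameter, so r − 4r/(3π) = 1.2 − 0.509296 = 0.690704 m below the topmost point, so y_c = 5.1 + 0.690704 = 5.7907 m and h_c = 5.7907 × 0.752415 = 4.35701 m.
A = πr²/2 = π × 1.2²/2 = 2.26195 m².
Resultant F = γ·h_c·A = 7.74009 × 4.35701 × 2.26195 = 76.2812 kN.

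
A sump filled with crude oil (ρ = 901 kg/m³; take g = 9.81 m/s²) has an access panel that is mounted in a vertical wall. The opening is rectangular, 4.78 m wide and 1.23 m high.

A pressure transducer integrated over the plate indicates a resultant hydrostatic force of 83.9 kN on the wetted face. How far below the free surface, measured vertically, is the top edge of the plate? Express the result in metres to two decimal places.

d_top ≈ 1.00 m

γ = ρg = 901 × 9.81 / 1000 = 8.83881 kN/m³.
A = 4.78 × 1.23 = 5.8794 m².
From F = γ·h_c·A, the centroid depth is h_c = 83.9/(8.83881 × 5.8794) = 1.61449 m.
The centroid lies 1.23/2 = 0.615 m below the top edge, so the top edge sits at h_top = 1.61449 − 0.615 = 0.99949 m below the surface.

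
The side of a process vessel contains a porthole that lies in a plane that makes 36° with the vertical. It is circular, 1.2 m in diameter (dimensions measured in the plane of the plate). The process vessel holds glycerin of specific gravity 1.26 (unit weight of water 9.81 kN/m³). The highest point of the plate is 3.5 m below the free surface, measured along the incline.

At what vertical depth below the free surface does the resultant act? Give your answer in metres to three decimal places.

γ = 1.26 × 9.81 = 12.3606 kN/m³.
The plate makes 36° with the vertical, i.e. θ = 90° − 36° = 54° to the horizontal. Measuring y along the incline from the free-surface line, vertical depth h = y·sinθ with sinθ = 0.809017.
The centroid is at the centre, 0.6 m below the top of the plate, so y_c = 3.5 + 0.6 = 4.1 m and h_c = 4.1 × 0.809017 = 3.31697 m.
A = π(0.6)² = 1.13097 m².
Resultant F = γ·h_c·A = 12.3606 × 3.31697 × 1.13097 = 46.3695 kN.
I_c = πr⁴/4 = π × 0.6⁴/4 = 0.101788 m⁴.
Centre of pressure: y_p = y_c + I_c/(y_c·A) = 4.1 + 0.101788/(4.1 × 1.13097) = 4.1 + 0.0219514 = 4.12195 m along the plane.
Vertically, h_p = y_p·sinθ = 4.12195 × 0.809017 = 3.33473 m.

h_p = 3.335 m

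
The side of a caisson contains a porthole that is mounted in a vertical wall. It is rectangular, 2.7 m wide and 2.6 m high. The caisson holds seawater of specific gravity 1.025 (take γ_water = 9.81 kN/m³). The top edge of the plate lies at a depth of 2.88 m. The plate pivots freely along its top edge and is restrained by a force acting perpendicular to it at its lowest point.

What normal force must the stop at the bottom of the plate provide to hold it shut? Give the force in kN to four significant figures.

γ = 1.025 × 9.81 = 10.05525 kN/m³.
The centroid lies 2.6/2 = 1.3 m below the top edge, so the centroid depth is h_c = 2.88 + 1.3 = 4.18 m.
A = 2.7 × 2.6 = 7.02 m².
Resultant F = γ·h_c·A = 10.05525 × 4.18 × 7.02 = 295.057 kN.
I_c = b·h³/12 = 2.7 × 2.6³/12 = 3.9546 m⁴.
Centre of pressure: y_p = y_c + I_c/(y_c·A) = 4.18 + 3.9546/(4.18 × 7.02) = 4.18 + 0.134769 = 4.31477 m along the plane.
The resultant acts 1.3 + 0.134769 = 1.43477 m (along the plate) below the hinge at the top edge, so the moment about the hinge is M = F × 1.43477 = 295.057 × 1.43477 = 423.339 kN·m.
A normal force at the bottom, 2.6 m from the hinge, must supply this moment: P = 423.339/2.6 = 162.823 kN.

P ≈ 162.8 kN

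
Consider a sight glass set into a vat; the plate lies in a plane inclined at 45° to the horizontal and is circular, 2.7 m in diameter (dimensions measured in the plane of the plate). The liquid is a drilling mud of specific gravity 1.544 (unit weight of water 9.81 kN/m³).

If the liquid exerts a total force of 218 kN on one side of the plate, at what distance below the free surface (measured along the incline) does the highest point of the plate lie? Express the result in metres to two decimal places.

γ = 1.544 × 9.81 = 15.14664 kN/m³.
A = π(1.35)² = 5.72555 m².
From F = γ·h_c·A, the centroid depth is h_c = 218/(15.14664 × 5.72555) = 2.51376 m.
Let θ = 45° be the plate's angle to the horizontal; measure y along the incline from where the plane meets the free surface. Vertical depth h = y·sinθ with sinθ = 0.707107.
Along the incline, y_c = h_c/sinθ = 2.51376/0.707107 = 3.55499 m.
The centroid is at the centre, 1.35 m below the top of the plate, so the highest point sits at y_top = 3.55499 − 1.35 = 2.20499 m along the incline.

y_top ≈ 2.20 m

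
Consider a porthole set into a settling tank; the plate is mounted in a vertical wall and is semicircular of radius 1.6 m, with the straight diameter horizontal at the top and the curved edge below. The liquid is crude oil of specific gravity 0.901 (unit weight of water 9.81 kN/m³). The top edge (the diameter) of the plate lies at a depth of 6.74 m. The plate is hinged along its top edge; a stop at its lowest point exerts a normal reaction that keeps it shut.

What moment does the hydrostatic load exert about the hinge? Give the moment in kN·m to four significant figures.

γ = 0.901 × 9.81 = 8.83881 kN/m³.
The centroid of a semicircle lies 4r/(3π) = 0.679061 m from the diameter, here below the top edge, so the centroid depth is h_c = 6.74 + 0.679061 = 7.41906 m.
A = πr²/2 = π × 1.6²/2 = 4.02124 m².
Resultant F = γ·h_c·A = 8.83881 × 7.41906 × 4.02124 = 263.695 kN.
I_c = (π/8 − 8/(9π))·r⁴ = 0.109757 × 1.6⁴ = 0.719303 m⁴.
Centre of pressure: y_p = y_c + I_c/(y_c·A) = 7.41906 + 0.719303/(7.41906 × 4.02124) = 7.41906 + 0.0241103 = 7.44317 m along the plane.
The resultant acts 0.679061 + 0.0241103 = 0.703171 m (along the plate) below the hinge at the top edge, so the moment about the hinge is M = F × 0.703171 = 263.695 × 0.703171 = 185.423 kN·m.

M ≈ 185.4 kN·m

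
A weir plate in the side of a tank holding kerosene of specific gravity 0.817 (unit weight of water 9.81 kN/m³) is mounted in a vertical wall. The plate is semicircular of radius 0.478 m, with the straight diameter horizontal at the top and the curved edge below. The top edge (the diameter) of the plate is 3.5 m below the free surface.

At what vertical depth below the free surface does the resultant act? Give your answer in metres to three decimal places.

h_p = 3.707 m

γ = 0.817 × 9.81 = 8.01477 kN/m³.
The centroid of a semicircle lies 4r/(3π) = 0.20287 m from the diameter, here below the top edge, so the centroid depth is h_c = 3.5 + 0.20287 = 3.70287 m.
A = πr²/2 = π × 0.478²/2 = 0.358902 m².
Resultant F = γ·h_c·A = 8.01477 × 3.70287 × 0.358902 = 10.6514 kN.
I_c = (π/8 − 8/(9π))·r⁴ = 0.109757 × 0.478⁴ = 0.00572986 m⁴.
Centre of pressure: y_p = y_c + I_c/(y_c·A) = 3.70287 + 0.00572986/(3.70287 × 0.358902) = 3.70287 + 0.00431151 = 3.70718 m along the plane.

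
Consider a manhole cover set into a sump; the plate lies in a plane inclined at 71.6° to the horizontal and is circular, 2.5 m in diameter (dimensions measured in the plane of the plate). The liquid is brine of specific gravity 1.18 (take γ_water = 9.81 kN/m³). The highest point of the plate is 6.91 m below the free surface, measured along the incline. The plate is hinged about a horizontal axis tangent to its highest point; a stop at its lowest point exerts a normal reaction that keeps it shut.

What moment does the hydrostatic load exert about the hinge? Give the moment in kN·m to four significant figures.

M ≈ 571.0 kN·m

γ = 1.18 × 9.81 = 11.5758 kN/m³.
Let θ = 71.6° be the plate's angle to the horizontal; measure y along the incline from where the plane meets the free surface. Vertical depth h = y·sinθ with sinθ = 0.948876.
The centroid is at the centre, 1.25 m below the top of the plate, so y_c = 6.91 + 1.25 = 8.16 m and h_c = 8.16 × 0.948876 = 7.74283 m.
A = π(1.25)² = 4.90874 m².
Resultant F = γ·h_c·A = 11.5758 × 7.74283 × 4.90874 = 439.968 kN.
I_c = πr⁴/4 = π × 1.25⁴/4 = 1.91748 m⁴.
Centre of pressure: y_p = y_c + I_c/(y_c·A) = 8.16 + 1.91748/(8.16 × 4.90874) = 8.16 + 0.0478708 = 8.20787 m along the plane.
The resultant acts 1.25 + 0.0478708 = 1.29787 m (along the plate) below the hinge at the top edge, so the moment about the hinge is M = F × 1.29787 = 439.968 × 1.29787 = 571.021 kN·m.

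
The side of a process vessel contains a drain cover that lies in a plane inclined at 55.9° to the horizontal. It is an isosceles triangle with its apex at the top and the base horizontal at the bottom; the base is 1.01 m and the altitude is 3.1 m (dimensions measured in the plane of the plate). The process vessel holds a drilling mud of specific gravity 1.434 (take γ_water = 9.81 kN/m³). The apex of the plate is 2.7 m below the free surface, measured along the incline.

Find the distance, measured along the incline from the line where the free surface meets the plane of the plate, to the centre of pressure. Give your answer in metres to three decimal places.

γ = 1.434 × 9.81 = 14.06754 kN/m³.
Let θ = 55.9° be the plate's angle to the horizontal; measure y along the incline from where the plane meets the free surface. Vertical depth h = y·sinθ with sinθ = 0.828060.
With the apex up, the centroid sits 2h/3 = 2 × 3.1/3 = 2.06667 m below the apex, so y_c = 2.7 + 2.06667 = 4.76667 m and h_c = 4.76667 × 0.828060 = 3.94709 m.
A = ½ × 1.01 × 3.1 = 1.5655 m².
Resultant F = γ·h_c·A = 14.06754 × 3.94709 × 1.5655 = 86.9257 kN.
I_c = b·h³/36 = 1.01 × 3.1³/36 = 0.835803 m⁴.
Centre of pressure: y_p = y_c + I_c/(y_c·A) = 4.76667 + 0.835803/(4.76667 × 1.5655) = 4.76667 + 0.112005 = 4.87868 m along the plane.

y_p = 4.879 m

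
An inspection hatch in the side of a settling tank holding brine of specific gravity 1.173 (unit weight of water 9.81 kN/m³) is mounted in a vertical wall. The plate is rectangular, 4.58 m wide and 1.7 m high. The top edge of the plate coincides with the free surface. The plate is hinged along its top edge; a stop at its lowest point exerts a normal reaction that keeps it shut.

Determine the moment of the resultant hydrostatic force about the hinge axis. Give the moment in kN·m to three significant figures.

M ≈ 86.3 kN·m

γ = 1.173 × 9.81 = 11.50713 kN/m³.
The centroid lies 1.7/2 = 0.85 m below the top edge, so the centroid depth is h_c = 0.85 m.
A = 4.58 × 1.7 = 7.786 m².
Resultant F = γ·h_c·A = 11.50713 × 0.85 × 7.786 = 76.1553 kN.
I_c = b·h³/12 = 4.58 × 1.7³/12 = 1.87513 m⁴.
Centre of pressure: y_p = y_c + I_c/(y_c·A) = 0.85 + 1.87513/(0.85 × 7.786) = 0.85 + 0.283334 = 1.13333 m along the plane.
The resultant acts 0.85 + 0.283334 = 1.13333 m (along the plate) below the hinge at the top edge, so the moment about the hinge is M = F × 1.13333 = 76.1553 × 1.13333 = 86.3091 kN·m.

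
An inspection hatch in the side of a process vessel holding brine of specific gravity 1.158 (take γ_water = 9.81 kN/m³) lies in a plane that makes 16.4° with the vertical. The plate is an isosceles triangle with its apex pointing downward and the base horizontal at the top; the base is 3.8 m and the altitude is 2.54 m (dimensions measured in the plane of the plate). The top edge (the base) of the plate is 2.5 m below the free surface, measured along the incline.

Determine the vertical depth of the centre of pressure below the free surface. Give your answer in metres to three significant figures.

h_p = 3.31 m

γ = 1.158 × 9.81 = 11.35998 kN/m³.
The plate makes 16.4° with the vertical, i.e. θ = 90° − 16.4° = 73.6° to the horizontal. Measuring y along the incline from the free-surface line, vertical depth h = y·sinθ with sinθ = 0.959314.
With the apex down, the centroid sits h/3 = 2.54/3 = 0.846667 m below the base (the top edge), so y_c = 2.5 + 0.846667 = 3.34667 m and h_c = 3.34667 × 0.959314 = 3.21051 m.
A = ½ × 3.8 × 2.54 = 4.826 m².
Resultant F = γ·h_c·A = 11.35998 × 3.21051 × 4.826 = 176.011 kN.
I_c = b·h³/36 = 3.8 × 2.54³/36 = 1.72975 m⁴.
Centre of pressure: y_p = y_c + I_c/(y_c·A) = 3.34667 + 1.72975/(3.34667 × 4.826) = 3.34667 + 0.107098 = 3.45377 m along the plane.
Vertically, h_p = y_p·sinθ = 3.45377 × 0.959314 = 3.31325 m.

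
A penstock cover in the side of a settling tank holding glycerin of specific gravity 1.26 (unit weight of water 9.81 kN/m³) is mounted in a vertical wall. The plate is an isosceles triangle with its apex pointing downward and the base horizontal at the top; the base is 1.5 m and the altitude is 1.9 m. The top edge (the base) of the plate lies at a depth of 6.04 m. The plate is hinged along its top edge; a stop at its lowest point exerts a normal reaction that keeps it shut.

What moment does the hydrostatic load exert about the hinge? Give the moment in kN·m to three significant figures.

M ≈ 78.0 kN·m

γ = 1.26 × 9.81 = 12.3606 kN/m³.
With the apex down, the centroid sits h/3 = 1.9/3 = 0.633333 m below the base (the top edge), so the centroid depth is h_c = 6.04 + 0.633333 = 6.67333 m.
A = ½ × 1.5 × 1.9 = 1.425 m².
Resultant F = γ·h_c·A = 12.3606 × 6.67333 × 1.425 = 117.543 kN.
I_c = b·h³/36 = 1.5 × 1.9³/36 = 0.285792 m⁴.
Centre of pressure: y_p = y_c + I_c/(y_c·A) = 6.67333 + 0.285792/(6.67333 × 1.425) = 6.67333 + 0.0300533 = 6.70338 m along the plane.
The resultant acts 0.633333 + 0.0300533 = 0.663386 m (along the plate) below the hinge at the top edge, so the moment about the hinge is M = F × 0.663386 = 117.543 × 0.663386 = 77.9764 kN·m.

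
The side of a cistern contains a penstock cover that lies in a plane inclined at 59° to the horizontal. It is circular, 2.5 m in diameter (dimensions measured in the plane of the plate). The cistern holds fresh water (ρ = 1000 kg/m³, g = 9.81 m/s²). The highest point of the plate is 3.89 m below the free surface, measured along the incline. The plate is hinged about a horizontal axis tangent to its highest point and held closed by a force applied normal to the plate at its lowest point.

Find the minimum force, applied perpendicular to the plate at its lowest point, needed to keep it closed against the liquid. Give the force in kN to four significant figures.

P ≈ 112.5 kN

γ = ρg = 1000 × 9.81 = 9810 N/m³ = 9.81 kN/m³.
Let θ = 59° be the plate's angle to the horizontal; measure y along the incline from where the plane meets the free surface. Vertical depth h = y·sinθ with sinθ = 0.857167.
The centroid is at the centre, 1.25 m below the top of the plate, so y_c = 3.89 + 1.25 = 5.14 m and h_c = 5.14 × 0.857167 = 4.40584 m.
A = π(1.25)² = 4.90874 m².
Resultant F = γ·h_c·A = 9.81 × 4.40584 × 4.90874 = 212.162 kN.
I_c = πr⁴/4 = π × 1.25⁴/4 = 1.91748 m⁴.
Centre of pressure: y_p = y_c + I_c/(y_c·A) = 5.14 + 1.91748/(5.14 × 4.90874) = 5.14 + 0.0759972 = 5.216 m along the plane.
The resultant acts 1.25 + 0.0759972 = 1.326 m (along the plate) below the hinge at the top edge, so the moment about the hinge is M = F × 1.326 = 212.162 × 1.326 = 281.327 kN·m.
A normal force at the bottom, 2.5 m from the hinge, must supply this moment: P = 281.327/2.5 = 112.531 kN.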